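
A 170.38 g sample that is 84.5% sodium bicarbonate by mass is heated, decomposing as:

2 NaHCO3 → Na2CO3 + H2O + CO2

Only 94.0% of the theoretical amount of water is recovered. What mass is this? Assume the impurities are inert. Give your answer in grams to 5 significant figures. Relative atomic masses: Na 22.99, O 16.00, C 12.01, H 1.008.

14.511 g

Pure NaHCO3 available = 170.38 g × 0.845 = 143.971 g.
M(NaHCO3) = 22.99 + 1.008 + 12.01 + 3(16.00) = 84.008 g/mol.
M(H2O) = 2(1.008) + 16.00 = 18.016 g/mol.
n(NaHCO3) = 143.971 g / 84.008 g/mol = 1.71378 mol.
From the equation the NaHCO3:H2O mole ratio is 2:1, so n(H2O) = 1.71378 × 1/2 = 0.856889 mol.
Mass of H2O = 0.856889 mol × 18.016 g/mol = 15.4377 g.
Actual mass collected = 15.4377 g × 0.940 = 14.5115 g.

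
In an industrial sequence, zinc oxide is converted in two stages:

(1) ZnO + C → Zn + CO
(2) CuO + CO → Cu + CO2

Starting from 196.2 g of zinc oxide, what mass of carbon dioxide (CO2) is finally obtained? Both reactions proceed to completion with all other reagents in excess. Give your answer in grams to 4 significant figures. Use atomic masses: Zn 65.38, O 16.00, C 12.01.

106.1 g

M(ZnO) = 65.38 + 16.00 = 81.38 g/mol.
M(CO2) = 12.01 + 2(16.00) = 44.01 g/mol.
n(ZnO) = 196.20 / 81.38 = 2.4109 mol.
Step 1 gives a 1:1 ratio of ZnO to CO, so n(CO) = 2.4109 mol.
In step 2 the CO:CO2 ratio is 1:1, so n(CO2) = 2.4109 mol.
Mass of CO2 = 2.4109 × 44.01 = 106.10 g.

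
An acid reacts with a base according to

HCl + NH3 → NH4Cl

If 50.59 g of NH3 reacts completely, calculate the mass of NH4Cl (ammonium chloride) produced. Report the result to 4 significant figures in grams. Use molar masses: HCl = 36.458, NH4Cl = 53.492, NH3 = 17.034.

n(NH3) = 50.590 g / 17.034 g/mol = 2.9699 mol.
From the equation the NH3:NH4Cl mole ratio is 1:1, so n(NH4Cl) = 2.9699 × 1/1 = 2.9699 mol.
Mass of NH4Cl = 2.9699 mol × 53.492 g/mol = 158.87 g.

158.9 g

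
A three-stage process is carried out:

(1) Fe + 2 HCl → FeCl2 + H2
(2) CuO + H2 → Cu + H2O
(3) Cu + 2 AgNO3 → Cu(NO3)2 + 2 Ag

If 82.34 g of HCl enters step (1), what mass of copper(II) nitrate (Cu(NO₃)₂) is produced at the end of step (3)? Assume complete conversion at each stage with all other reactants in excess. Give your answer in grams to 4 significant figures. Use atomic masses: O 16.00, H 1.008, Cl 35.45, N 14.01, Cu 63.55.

M(HCl) = 1.008 + 35.45 = 36.458 g/mol.
M(Cu(NO3)2) = 63.55 + 2(14.01) + 6(16.00) = 187.57 g/mol.
n(HCl) = 82.34 / 36.458 = 2.2585 mol.
Reaction (1): HCl→H2 ratio 2:1 ⇒ n(H2) = 1.1292 mol.
Reaction (2): H2→Cu ratio 1:1 ⇒ n(Cu) = 1.1292 mol.
Reaction (3): Cu→Cu(NO3)2 ratio 1:1 ⇒ n(Cu(NO3)2) = 1.1292 mol.
Mass of Cu(NO3)2 = 1.1292 × 187.57 = 211.81 g.

211.8 g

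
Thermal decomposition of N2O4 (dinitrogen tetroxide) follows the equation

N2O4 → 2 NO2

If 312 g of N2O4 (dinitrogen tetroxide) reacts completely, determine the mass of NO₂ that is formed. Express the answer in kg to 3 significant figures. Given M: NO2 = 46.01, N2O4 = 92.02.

0.312 kg

n(N2O4) = 312.0 g / 92.02 g/mol = 3.391 mol.
From the equation the N2O4:NO2 mole ratio is 1:2, so n(NO2) = 3.391 × 2/1 = 6.781 mol.
Mass of NO2 = 6.781 mol × 46.01 g/mol = 312.0 g.
Converting to kg: 312.0 g = 0.312 kg.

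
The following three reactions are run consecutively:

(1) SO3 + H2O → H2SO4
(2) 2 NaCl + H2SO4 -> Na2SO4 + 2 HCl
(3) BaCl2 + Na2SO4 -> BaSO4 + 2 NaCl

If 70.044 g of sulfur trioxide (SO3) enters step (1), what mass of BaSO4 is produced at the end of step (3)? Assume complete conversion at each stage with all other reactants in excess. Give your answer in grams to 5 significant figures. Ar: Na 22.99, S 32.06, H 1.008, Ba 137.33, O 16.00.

M(SO3) = 32.06 + 3(16.00) = 80.06 g/mol.
M(BaSO4) = 137.33 + 32.06 + 4(16.00) = 233.39 g/mol.
n(SO3) = 70.044 / 80.06 = 0.874894 mol.
Reaction (1): SO3→H2SO4 ratio 1:1 ⇒ n(H2SO4) = 0.874894 mol.
Reaction (2): H2SO4→Na2SO4 ratio 1:1 ⇒ n(Na2SO4) = 0.874894 mol.
Reaction (3): Na2SO4→BaSO4 ratio 1:1 ⇒ n(BaSO4) = 0.874894 mol.
Mass of BaSO4 = 0.874894 × 233.39 = 204.191 g.

204.19 g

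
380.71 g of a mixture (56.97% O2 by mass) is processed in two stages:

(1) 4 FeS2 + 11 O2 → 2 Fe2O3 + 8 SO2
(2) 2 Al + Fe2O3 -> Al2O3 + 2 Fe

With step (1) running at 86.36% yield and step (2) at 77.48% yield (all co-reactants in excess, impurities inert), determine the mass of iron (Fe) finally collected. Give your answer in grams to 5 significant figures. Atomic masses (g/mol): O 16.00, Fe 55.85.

92.105 g

Pure O2 = 380.71 × 0.5697 = 216.890 g.
M(O2) = 2(16.00) = 32.00 g/mol.
M(Fe) = 55.85 g/mol.
n(O2) = 216.890 / 32.00 = 6.77783 mol.
Step 1 (O2:Fe2O3 = 11:2): theoretical n(Fe2O3) = 1.23233 mol; at 86.36% yield, n(Fe2O3) = 1.06424 mol.
Step 2 (Fe2O3:Fe = 1:2): theoretical n(Fe) = 2.12848 mol, so theoretical mass = 2.12848 × 55.85 = 118.876 g.
At 77.48% yield, actual mass of Fe = 118.876 × 0.7748 = 92.1050 g.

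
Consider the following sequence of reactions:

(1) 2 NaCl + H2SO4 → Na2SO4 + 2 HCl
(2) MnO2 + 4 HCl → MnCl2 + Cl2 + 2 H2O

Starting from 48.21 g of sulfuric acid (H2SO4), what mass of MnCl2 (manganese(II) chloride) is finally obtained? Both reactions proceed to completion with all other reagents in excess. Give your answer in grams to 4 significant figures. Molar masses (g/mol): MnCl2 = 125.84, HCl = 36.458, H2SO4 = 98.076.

30.93 g

n(H2SO4) = 48.210 / 98.076 = 0.49156 mol.
Step 1 gives a 1:2 ratio of H2SO4 to HCl, so n(HCl) = 0.98312 mol.
In step 2 the HCl:MnCl2 ratio is 4:1, so n(MnCl2) = 0.24578 mol.
Mass of MnCl2 = 0.24578 × 125.84 = 30.929 g.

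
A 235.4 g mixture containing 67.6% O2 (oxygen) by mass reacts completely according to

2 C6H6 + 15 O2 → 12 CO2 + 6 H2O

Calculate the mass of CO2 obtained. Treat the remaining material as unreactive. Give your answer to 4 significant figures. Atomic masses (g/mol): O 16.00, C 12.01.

Mass of pure O2 = 235.4 g × 0.676 = 159.13 g.
M(O2) = 2(16.00) = 32.00 g/mol.
M(CO2) = 12.01 + 2(16.00) = 44.01 g/mol.
n(O2) = 159.13 g / 32.00 g/mol = 4.9728 mol.
From the equation the O2:CO2 mole ratio is 15:12, so n(CO2) = 4.9728 × 12/15 = 3.9783 mol.
Mass of CO2 = 3.9783 mol × 44.01 g/mol = 175.08 g.

175.1 g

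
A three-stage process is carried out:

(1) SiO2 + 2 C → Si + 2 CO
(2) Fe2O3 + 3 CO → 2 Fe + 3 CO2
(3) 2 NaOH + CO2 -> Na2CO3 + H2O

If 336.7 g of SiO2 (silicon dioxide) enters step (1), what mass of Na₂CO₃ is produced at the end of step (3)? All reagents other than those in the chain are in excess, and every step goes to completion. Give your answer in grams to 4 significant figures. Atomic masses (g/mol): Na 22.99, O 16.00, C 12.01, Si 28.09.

1188 g

M(SiO2) = 28.09 + 2(16.00) = 60.09 g/mol.
M(Na2CO3) = 2(22.99) + 12.01 + 3(16.00) = 105.99 g/mol.
n(SiO2) = 336.7 / 60.09 = 5.6033 mol.
Reaction (1): SiO2→CO ratio 1:2 ⇒ n(CO) = 11.207 mol.
Reaction (2): CO→CO2 ratio 3:3 ⇒ n(CO2) = 11.207 mol.
Reaction (3): CO2→Na2CO3 ratio 1:1 ⇒ n(Na2CO3) = 11.207 mol.
Mass of Na2CO3 = 11.207 × 105.99 = 1187.8 g.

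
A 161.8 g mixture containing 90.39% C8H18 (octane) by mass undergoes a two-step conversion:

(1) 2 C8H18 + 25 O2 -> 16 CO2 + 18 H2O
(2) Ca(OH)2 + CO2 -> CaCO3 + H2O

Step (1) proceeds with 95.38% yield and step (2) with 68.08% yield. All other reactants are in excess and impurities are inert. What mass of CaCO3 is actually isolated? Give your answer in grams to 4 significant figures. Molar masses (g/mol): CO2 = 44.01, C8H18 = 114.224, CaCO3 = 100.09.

665.7 g

Pure C8H18 = 161.8 × 0.9039 = 146.25 g.
n(C8H18) = 146.25 / 114.224 = 1.2804 mol.
Step 1 (C8H18:CO2 = 2:16): theoretical n(CO2) = 10.243 mol; at 95.38% yield, n(CO2) = 9.7699 mol.
Step 2 (CO2:CaCO3 = 1:1): theoretical n(CaCO3) = 9.7699 mol, so theoretical mass = 9.7699 × 100.09 = 977.87 g.
At 68.08% yield, actual mass of CaCO3 = 977.87 × 0.6808 = 665.73 g.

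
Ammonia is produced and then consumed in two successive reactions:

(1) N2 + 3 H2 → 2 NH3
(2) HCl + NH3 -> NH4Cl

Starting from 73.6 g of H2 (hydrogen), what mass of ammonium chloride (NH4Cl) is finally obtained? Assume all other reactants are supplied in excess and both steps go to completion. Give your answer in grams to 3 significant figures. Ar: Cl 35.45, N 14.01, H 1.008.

M(H2) = 2(1.008) = 2.016 g/mol.
M(NH4Cl) = 14.01 + 4(1.008) + 35.45 = 53.492 g/mol.
n(H2) = 73.60 / 2.016 = 36.51 mol.
Step 1 gives a 3:2 ratio of H2 to NH3, so n(NH3) = 24.34 mol.
In step 2 the NH3:NH4Cl ratio is 1:1, so n(NH4Cl) = 24.34 mol.
Mass of NH4Cl = 24.34 × 53.492 = 1302 g.

1300 g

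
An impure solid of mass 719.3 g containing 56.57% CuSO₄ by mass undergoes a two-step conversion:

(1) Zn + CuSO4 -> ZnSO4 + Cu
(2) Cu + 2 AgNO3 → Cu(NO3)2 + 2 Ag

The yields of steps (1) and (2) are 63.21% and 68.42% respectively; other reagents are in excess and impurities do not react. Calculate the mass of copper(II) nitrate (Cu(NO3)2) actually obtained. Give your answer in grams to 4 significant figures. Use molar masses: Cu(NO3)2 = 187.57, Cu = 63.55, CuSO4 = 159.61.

Pure CuSO4 = 719.3 × 0.5657 = 406.91 g.
n(CuSO4) = 406.91 / 159.61 = 2.5494 mol.
Step 1 (CuSO4:Cu = 1:1): theoretical n(Cu) = 2.5494 mol; at 63.21% yield, n(Cu) = 1.6115 mol.
Step 2 (Cu:Cu(NO3)2 = 1:1): theoretical n(Cu(NO3)2) = 1.6115 mol, so theoretical mass = 1.6115 × 187.57 = 302.26 g.
At 68.42% yield, actual mass of Cu(NO3)2 = 302.26 × 0.6842 = 206.81 g.

206.8 g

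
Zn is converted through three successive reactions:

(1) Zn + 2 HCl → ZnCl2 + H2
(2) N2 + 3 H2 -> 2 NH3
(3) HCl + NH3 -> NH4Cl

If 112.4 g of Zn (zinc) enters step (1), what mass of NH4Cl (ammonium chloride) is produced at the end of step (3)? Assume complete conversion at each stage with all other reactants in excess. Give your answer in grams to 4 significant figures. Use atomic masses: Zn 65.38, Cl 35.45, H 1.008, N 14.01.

M(Zn) = 65.38 g/mol.
M(NH4Cl) = 14.01 + 4(1.008) + 35.45 = 53.492 g/mol.
n(Zn) = 112.4 / 65.38 = 1.7192 mol.
Reaction (1): Zn→H2 ratio 1:1 ⇒ n(H2) = 1.7192 mol.
Reaction (2): H2→NH3 ratio 3:2 ⇒ n(NH3) = 1.1461 mol.
Reaction (3): NH3→NH4Cl ratio 1:1 ⇒ n(NH4Cl) = 1.1461 mol.
Mass of NH4Cl = 1.1461 × 53.492 = 61.308 g.

61.31 g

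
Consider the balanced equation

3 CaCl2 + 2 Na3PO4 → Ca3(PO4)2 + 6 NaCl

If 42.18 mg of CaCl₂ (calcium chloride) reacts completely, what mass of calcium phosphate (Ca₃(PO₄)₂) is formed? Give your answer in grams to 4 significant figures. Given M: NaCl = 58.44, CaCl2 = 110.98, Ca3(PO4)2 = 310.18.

Convert: 42.18 mg = 0.042180 g.
n(CaCl2) = 0.042180 g / 110.98 g/mol = 0.00038007 mol.
From the equation the CaCl2:Ca3(PO4)2 mole ratio is 3:1, so n(Ca3(PO4)2) = 0.00038007 × 1/3 = 0.00012669 mol.
Mass of Ca3(PO4)2 = 0.00012669 mol × 310.18 g/mol = 0.039297 g.

0.03930 g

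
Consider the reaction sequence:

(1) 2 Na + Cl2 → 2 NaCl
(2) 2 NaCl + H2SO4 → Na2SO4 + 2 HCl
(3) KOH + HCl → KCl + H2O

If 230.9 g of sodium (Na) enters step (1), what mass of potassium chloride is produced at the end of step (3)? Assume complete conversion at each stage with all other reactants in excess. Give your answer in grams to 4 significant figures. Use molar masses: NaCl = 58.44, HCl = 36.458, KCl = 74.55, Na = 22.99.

n(Na) = 230.9 / 22.99 = 10.043 mol.
Reaction (1): Na→NaCl ratio 2:2 ⇒ n(NaCl) = 10.043 mol.
Reaction (2): NaCl→HCl ratio 2:2 ⇒ n(HCl) = 10.043 mol.
Reaction (3): HCl→KCl ratio 1:1 ⇒ n(KCl) = 10.043 mol.
Mass of KCl = 10.043 × 74.55 = 748.74 g.

748.7 g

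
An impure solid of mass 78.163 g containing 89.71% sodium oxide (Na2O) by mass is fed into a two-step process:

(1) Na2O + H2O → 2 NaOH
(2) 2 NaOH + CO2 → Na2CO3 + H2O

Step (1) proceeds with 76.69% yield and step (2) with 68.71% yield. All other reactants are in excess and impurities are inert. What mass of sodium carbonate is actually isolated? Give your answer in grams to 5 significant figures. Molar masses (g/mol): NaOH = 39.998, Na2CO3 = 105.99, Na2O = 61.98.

Pure Na2O = 78.163 × 0.8971 = 70.1200 g.
n(Na2O) = 70.1200 / 61.98 = 1.13133 mol.
Step 1 (Na2O:NaOH = 1:2): theoretical n(NaOH) = 2.26267 mol; at 76.69% yield, n(NaOH) = 1.73524 mol.
Step 2 (NaOH:Na2CO3 = 2:1): theoretical n(Na2CO3) = 0.867619 mol, so theoretical mass = 0.867619 × 105.99 = 91.9590 g.
At 68.71% yield, actual mass of Na2CO3 = 91.9590 × 0.6871 = 63.1850 g.

63.185 g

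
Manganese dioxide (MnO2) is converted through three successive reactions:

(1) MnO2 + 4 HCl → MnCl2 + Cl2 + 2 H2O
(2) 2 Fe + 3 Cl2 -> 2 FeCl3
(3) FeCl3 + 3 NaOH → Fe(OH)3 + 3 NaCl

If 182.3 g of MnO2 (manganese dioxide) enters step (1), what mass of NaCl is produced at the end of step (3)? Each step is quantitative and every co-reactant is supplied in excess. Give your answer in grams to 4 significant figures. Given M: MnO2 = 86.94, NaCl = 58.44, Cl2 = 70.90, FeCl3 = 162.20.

245.1 g

n(MnO2) = 182.3 / 86.94 = 2.0968 mol.
Reaction (1): MnO2→Cl2 ratio 1:1 ⇒ n(Cl2) = 2.0968 mol.
Reaction (2): Cl2→FeCl3 ratio 3:2 ⇒ n(FeCl3) = 1.3979 mol.
Reaction (3): FeCl3→NaCl ratio 1:3 ⇒ n(NaCl) = 4.1937 mol.
Mass of NaCl = 4.1937 × 58.44 = 245.08 g.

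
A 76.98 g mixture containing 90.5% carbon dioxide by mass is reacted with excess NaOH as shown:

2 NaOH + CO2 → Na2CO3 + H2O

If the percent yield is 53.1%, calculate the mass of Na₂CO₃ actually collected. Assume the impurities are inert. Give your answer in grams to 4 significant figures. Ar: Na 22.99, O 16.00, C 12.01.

Pure CO2 available = 76.98 g × 0.905 = 69.667 g.
M(CO2) = 12.01 + 2(16.00) = 44.01 g/mol.
M(Na2CO3) = 2(22.99) + 12.01 + 3(16.00) = 105.99 g/mol.
n(CO2) = 69.667 g / 44.01 g/mol = 1.5830 mol.
From the equation the CO2:Na2CO3 mole ratio is 1:1, so n(Na2CO3) = 1.5830 × 1/1 = 1.5830 mol.
Mass of Na2CO3 = 1.5830 mol × 105.99 g/mol = 167.78 g.
Actual mass collected = 167.78 g × 0.531 = 89.091 g.

89.09 g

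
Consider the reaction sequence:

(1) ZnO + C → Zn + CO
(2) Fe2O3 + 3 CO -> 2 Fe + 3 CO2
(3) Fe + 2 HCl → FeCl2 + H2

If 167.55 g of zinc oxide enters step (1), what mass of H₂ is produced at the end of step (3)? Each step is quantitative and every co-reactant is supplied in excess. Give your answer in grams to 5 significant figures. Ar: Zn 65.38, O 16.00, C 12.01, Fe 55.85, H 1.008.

M(ZnO) = 65.38 + 16.00 = 81.38 g/mol.
M(H2) = 2(1.008) = 2.016 g/mol.
n(ZnO) = 167.55 / 81.38 = 2.05886 mol.
Reaction (1): ZnO→CO ratio 1:1 ⇒ n(CO) = 2.05886 mol.
Reaction (2): CO→Fe ratio 3:2 ⇒ n(Fe) = 1.37257 mol.
Reaction (3): Fe→H2 ratio 1:1 ⇒ n(H2) = 1.37257 mol.
Mass of H2 = 1.37257 × 2.016 = 2.76711 g.

2.7671 g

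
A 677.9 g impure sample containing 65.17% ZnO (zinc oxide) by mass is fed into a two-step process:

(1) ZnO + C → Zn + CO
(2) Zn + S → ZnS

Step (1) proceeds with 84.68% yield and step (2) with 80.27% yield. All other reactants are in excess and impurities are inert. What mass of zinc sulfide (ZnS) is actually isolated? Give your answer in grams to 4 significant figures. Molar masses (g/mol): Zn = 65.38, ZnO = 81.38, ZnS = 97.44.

359.6 g

Pure ZnO = 677.9 × 0.6517 = 441.79 g.
n(ZnO) = 441.79 / 81.38 = 5.4287 mol.
Step 1 (ZnO:Zn = 1:1): theoretical n(Zn) = 5.4287 mol; at 84.68% yield, n(Zn) = 4.5970 mol.
Step 2 (Zn:ZnS = 1:1): theoretical n(ZnS) = 4.5970 mol, so theoretical mass = 4.5970 × 97.44 = 447.93 g.
At 80.27% yield, actual mass of ZnS = 447.93 × 0.8027 = 359.56 g.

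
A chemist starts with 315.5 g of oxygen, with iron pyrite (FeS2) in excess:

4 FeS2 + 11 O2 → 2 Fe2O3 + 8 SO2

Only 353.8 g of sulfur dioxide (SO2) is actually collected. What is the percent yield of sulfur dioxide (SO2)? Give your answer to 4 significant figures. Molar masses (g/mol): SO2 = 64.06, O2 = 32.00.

77.02 %

n(O2) = 315.50 g / 32.00 g/mol = 9.8594 mol.
From the equation the O2:SO2 mole ratio is 11:8, so n(SO2) = 9.8594 × 8/11 = 7.1705 mol.
Mass of SO2 = 7.1705 mol × 64.06 g/mol = 459.34 g.
This is the theoretical yield. Percent yield = 353.8 g / 459.34 g × 100% = 77.024%.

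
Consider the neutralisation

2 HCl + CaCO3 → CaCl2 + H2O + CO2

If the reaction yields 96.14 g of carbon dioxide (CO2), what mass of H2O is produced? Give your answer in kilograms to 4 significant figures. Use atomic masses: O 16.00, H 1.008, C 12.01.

0.03936 kg

M(CO2) = 12.01 + 2(16.00) = 44.01 g/mol.
M(H2O) = 2(1.008) + 16.00 = 18.016 g/mol.
n(CO2) = 96.140 g / 44.01 g/mol = 2.1845 mol.
From the equation the CO2:H2O mole ratio is 1:1, so n(H2O) = 2.1845 × 1/1 = 2.1845 mol.
Mass of H2O = 2.1845 mol × 18.016 g/mol = 39.356 g.
Converting to kg: 39.356 g = 0.03936 kg.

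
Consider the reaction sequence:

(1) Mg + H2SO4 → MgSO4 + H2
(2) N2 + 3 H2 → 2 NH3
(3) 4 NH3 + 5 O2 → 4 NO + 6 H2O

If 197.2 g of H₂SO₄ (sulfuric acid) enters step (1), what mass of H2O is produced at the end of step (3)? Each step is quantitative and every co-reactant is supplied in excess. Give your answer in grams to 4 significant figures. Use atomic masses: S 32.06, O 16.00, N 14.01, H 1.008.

36.22 g

M(H2SO4) = 2(1.008) + 32.06 + 4(16.00) = 98.076 g/mol.
M(H2O) = 2(1.008) + 16.00 = 18.016 g/mol.
n(H2SO4) = 197.2 / 98.076 = 2.0107 mol.
Reaction (1): H2SO4→H2 ratio 1:1 ⇒ n(H2) = 2.0107 mol.
Reaction (2): H2→NH3 ratio 3:2 ⇒ n(NH3) = 1.3405 mol.
Reaction (3): NH3→H2O ratio 4:6 ⇒ n(H2O) = 2.0107 mol.
Mass of H2O = 2.0107 × 18.016 = 36.225 g.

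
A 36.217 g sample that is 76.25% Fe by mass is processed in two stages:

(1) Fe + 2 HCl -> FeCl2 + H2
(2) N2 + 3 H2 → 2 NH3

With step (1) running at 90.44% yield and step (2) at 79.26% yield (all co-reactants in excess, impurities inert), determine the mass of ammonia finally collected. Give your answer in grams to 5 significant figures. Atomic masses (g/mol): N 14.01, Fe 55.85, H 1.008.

Pure Fe = 36.217 × 0.7625 = 27.6155 g.
M(Fe) = 55.85 g/mol.
M(NH3) = 14.01 + 3(1.008) = 17.034 g/mol.
n(Fe) = 27.6155 / 55.85 = 0.494458 mol.
Step 1 (Fe:H2 = 1:1): theoretical n(H2) = 0.494458 mol; at 90.44% yield, n(H2) = 0.447188 mol.
Step 2 (H2:NH3 = 3:2): theoretical n(NH3) = 0.298125 mol, so theoretical mass = 0.298125 × 17.034 = 5.07826 g.
At 79.26% yield, actual mass of NH3 = 5.07826 × 0.7926 = 4.02503 g.

4.0250 g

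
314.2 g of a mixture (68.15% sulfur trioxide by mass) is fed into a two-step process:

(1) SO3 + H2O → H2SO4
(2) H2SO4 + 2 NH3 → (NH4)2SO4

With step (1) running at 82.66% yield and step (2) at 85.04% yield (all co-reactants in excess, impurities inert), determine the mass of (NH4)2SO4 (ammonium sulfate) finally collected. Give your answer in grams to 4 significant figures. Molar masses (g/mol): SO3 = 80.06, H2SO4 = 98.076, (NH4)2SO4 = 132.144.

Pure SO3 = 314.2 × 0.6815 = 214.13 g.
n(SO3) = 214.13 / 80.06 = 2.6746 mol.
Step 1 (SO3:H2SO4 = 1:1): theoretical n(H2SO4) = 2.6746 mol; at 82.66% yield, n(H2SO4) = 2.2108 mol.
Step 2 (H2SO4:(NH4)2SO4 = 1:1): theoretical n((NH4)2SO4) = 2.2108 mol, so theoretical mass = 2.2108 × 132.144 = 292.15 g.
At 85.04% yield, actual mass of (NH4)2SO4 = 292.15 × 0.8504 = 248.44 g.

248.4 g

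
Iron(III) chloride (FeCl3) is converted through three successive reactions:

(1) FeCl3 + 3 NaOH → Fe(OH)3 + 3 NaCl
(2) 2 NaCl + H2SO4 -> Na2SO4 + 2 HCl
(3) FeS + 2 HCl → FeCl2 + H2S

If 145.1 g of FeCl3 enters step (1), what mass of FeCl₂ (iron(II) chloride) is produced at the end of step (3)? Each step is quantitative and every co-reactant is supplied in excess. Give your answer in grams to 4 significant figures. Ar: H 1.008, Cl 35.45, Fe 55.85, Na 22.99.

M(FeCl3) = 55.85 + 3(35.45) = 162.20 g/mol.
M(FeCl2) = 55.85 + 2(35.45) = 126.75 g/mol.
n(FeCl3) = 145.1 / 162.20 = 0.89457 mol.
Reaction (1): FeCl3→NaCl ratio 1:3 ⇒ n(NaCl) = 2.6837 mol.
Reaction (2): NaCl→HCl ratio 2:2 ⇒ n(HCl) = 2.6837 mol.
Reaction (3): HCl→FeCl2 ratio 2:1 ⇒ n(FeCl2) = 1.3419 mol.
Mass of FeCl2 = 1.3419 × 126.75 = 170.08 g.

170.1 g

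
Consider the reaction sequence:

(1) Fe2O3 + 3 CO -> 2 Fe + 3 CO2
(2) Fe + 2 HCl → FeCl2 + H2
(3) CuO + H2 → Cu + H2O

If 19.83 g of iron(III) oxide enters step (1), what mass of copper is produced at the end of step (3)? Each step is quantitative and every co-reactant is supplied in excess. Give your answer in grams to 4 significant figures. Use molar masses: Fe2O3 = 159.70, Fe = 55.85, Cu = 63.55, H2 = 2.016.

15.78 g

n(Fe2O3) = 19.83 / 159.70 = 0.12417 mol.
Reaction (1): Fe2O3→Fe ratio 1:2 ⇒ n(Fe) = 0.24834 mol.
Reaction (2): Fe→H2 ratio 1:1 ⇒ n(H2) = 0.24834 mol.
Reaction (3): H2→Cu ratio 1:1 ⇒ n(Cu) = 0.24834 mol.
Mass of Cu = 0.24834 × 63.55 = 15.782 g.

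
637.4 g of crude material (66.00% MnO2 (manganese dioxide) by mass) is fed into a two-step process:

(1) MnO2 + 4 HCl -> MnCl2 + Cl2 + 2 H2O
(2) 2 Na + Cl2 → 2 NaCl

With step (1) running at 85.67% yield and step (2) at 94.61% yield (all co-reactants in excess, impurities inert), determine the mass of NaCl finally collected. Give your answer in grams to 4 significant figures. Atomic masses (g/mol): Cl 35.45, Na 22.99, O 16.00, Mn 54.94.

458.4 g

Pure MnO2 = 637.4 × 0.6600 = 420.68 g.
M(MnO2) = 54.94 + 2(16.00) = 86.94 g/mol.
M(NaCl) = 22.99 + 35.45 = 58.44 g/mol.
n(MnO2) = 420.68 / 86.94 = 4.8388 mol.
Step 1 (MnO2:Cl2 = 1:1): theoretical n(Cl2) = 4.8388 mol; at 85.67% yield, n(Cl2) = 4.1454 mol.
Step 2 (Cl2:NaCl = 1:2): theoretical n(NaCl) = 8.2908 mol, so theoretical mass = 8.2908 × 58.44 = 484.51 g.
At 94.61% yield, actual mass of NaCl = 484.51 × 0.9461 = 458.40 g.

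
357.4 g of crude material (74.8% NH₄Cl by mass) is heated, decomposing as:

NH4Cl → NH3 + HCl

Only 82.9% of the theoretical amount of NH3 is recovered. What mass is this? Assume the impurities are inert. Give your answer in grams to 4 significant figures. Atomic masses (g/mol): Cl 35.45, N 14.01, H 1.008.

Pure NH4Cl available = 357.4 g × 0.748 = 267.34 g.
M(NH4Cl) = 14.01 + 4(1.008) + 35.45 = 53.492 g/mol.
M(NH3) = 14.01 + 3(1.008) = 17.034 g/mol.
n(NH4Cl) = 267.34 g / 53.492 g/mol = 4.9977 mol.
From the equation the NH4Cl:NH3 mole ratio is 1:1, so n(NH3) = 4.9977 × 1/1 = 4.9977 mol.
Mass of NH3 = 4.9977 mol × 17.034 g/mol = 85.130 g.
Actual mass collected = 85.130 g × 0.829 = 70.573 g.

70.57 g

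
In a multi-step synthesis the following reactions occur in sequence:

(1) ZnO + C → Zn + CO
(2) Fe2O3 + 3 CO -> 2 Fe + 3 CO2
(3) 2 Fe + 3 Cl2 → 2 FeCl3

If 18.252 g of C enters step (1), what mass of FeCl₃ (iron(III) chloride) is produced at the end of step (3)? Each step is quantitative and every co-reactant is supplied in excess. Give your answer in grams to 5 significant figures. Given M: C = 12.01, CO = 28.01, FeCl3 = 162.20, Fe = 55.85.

164.33 g

n(C) = 18.252 / 12.01 = 1.51973 mol.
Reaction (1): C→CO ratio 1:1 ⇒ n(CO) = 1.51973 mol.
Reaction (2): CO→Fe ratio 3:2 ⇒ n(Fe) = 1.01316 mol.
Reaction (3): Fe→FeCl3 ratio 2:2 ⇒ n(FeCl3) = 1.01316 mol.
Mass of FeCl3 = 1.01316 × 162.20 = 164.334 g.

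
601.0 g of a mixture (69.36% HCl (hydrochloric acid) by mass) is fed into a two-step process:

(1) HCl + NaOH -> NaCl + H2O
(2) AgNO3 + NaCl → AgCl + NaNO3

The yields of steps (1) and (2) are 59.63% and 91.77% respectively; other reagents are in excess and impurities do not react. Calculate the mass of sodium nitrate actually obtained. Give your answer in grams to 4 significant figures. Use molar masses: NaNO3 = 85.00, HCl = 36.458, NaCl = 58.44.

Pure HCl = 601.0 × 0.6936 = 416.85 g.
n(HCl) = 416.85 / 36.458 = 11.434 mol.
Step 1 (HCl:NaCl = 1:1): theoretical n(NaCl) = 11.434 mol; at 59.63% yield, n(NaCl) = 6.8180 mol.
Step 2 (NaCl:NaNO3 = 1:1): theoretical n(NaNO3) = 6.8180 mol, so theoretical mass = 6.8180 × 85.00 = 579.53 g.
At 91.77% yield, actual mass of NaNO3 = 579.53 × 0.9177 = 531.83 g.

531.8 g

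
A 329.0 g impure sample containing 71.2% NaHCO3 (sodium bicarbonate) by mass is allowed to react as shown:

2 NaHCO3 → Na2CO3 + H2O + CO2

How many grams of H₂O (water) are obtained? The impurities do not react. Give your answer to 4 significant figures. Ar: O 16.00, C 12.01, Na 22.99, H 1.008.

Mass of pure NaHCO3 = 329.0 g × 0.712 = 234.25 g.
M(NaHCO3) = 22.99 + 1.008 + 12.01 + 3(16.00) = 84.008 g/mol.
M(H2O) = 2(1.008) + 16.00 = 18.016 g/mol.
n(NaHCO3) = 234.25 g / 84.008 g/mol = 2.7884 mol.
From the equation the NaHCO3:H2O mole ratio is 2:1, so n(H2O) = 2.7884 × 1/2 = 1.3942 mol.
Mass of H2O = 1.3942 mol × 18.016 g/mol = 25.118 g.

25.12 g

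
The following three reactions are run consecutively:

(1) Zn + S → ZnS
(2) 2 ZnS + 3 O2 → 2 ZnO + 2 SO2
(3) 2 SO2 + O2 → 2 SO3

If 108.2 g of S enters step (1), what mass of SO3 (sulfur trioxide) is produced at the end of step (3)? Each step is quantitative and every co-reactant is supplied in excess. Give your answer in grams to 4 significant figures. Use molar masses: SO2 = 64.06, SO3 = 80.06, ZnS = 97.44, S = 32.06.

n(S) = 108.2 / 32.06 = 3.3749 mol.
Reaction (1): S→ZnS ratio 1:1 ⇒ n(ZnS) = 3.3749 mol.
Reaction (2): ZnS→SO2 ratio 2:2 ⇒ n(SO2) = 3.3749 mol.
Reaction (3): SO2→SO3 ratio 2:2 ⇒ n(SO3) = 3.3749 mol.
Mass of SO3 = 3.3749 × 80.06 = 270.20 g.

270.2 g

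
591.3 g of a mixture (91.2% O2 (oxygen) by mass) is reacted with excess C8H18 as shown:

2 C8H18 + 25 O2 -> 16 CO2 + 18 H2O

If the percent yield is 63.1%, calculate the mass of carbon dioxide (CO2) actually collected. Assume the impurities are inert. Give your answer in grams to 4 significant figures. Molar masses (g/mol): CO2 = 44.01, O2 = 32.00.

Pure O2 available = 591.3 g × 0.912 = 539.27 g.
n(O2) = 539.27 g / 32.00 g/mol = 16.852 mol.
From the equation the O2:CO2 mole ratio is 25:16, so n(CO2) = 16.852 × 16/25 = 10.785 mol.
Mass of CO2 = 10.785 mol × 44.01 g/mol = 474.66 g.
Actual mass collected = 474.66 g × 0.631 = 299.51 g.

299.5 g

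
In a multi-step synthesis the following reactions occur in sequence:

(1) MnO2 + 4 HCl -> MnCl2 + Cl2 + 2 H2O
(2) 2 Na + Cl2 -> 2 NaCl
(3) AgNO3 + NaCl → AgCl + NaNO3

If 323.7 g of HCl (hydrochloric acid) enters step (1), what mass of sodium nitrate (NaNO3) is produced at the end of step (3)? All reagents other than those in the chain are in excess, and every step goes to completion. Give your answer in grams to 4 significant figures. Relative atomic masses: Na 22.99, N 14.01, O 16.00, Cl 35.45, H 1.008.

377.3 g

M(HCl) = 1.008 + 35.45 = 36.458 g/mol.
M(NaNO3) = 22.99 + 14.01 + 3(16.00) = 85.00 g/mol.
n(HCl) = 323.7 / 36.458 = 8.8787 mol.
Reaction (1): HCl→Cl2 ratio 4:1 ⇒ n(Cl2) = 2.2197 mol.
Reaction (2): Cl2→NaCl ratio 1:2 ⇒ n(NaCl) = 4.4394 mol.
Reaction (3): NaCl→NaNO3 ratio 1:1 ⇒ n(NaNO3) = 4.4394 mol.
Mass of NaNO3 = 4.4394 × 85.00 = 377.35 g.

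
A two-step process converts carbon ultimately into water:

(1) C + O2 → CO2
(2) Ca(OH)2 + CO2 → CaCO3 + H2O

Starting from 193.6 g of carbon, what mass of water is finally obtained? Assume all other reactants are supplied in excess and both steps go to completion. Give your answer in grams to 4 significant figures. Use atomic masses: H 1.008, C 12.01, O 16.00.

M(C) = 12.01 g/mol.
M(H2O) = 2(1.008) + 16.00 = 18.016 g/mol.
n(C) = 193.60 / 12.01 = 16.120 mol.
Step 1 gives a 1:1 ratio of C to CO2, so n(CO2) = 16.120 mol.
In step 2 the CO2:H2O ratio is 1:1, so n(H2O) = 16.120 mol.
Mass of H2O = 16.120 × 18.016 = 290.42 g.

290.4 g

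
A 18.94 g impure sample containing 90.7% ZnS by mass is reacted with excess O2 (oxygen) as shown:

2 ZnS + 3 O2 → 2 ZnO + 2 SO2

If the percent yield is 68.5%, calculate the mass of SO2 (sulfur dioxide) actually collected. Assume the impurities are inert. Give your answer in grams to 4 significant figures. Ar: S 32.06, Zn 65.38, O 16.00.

Pure ZnS available = 18.94 g × 0.907 = 17.179 g.
M(ZnS) = 65.38 + 32.06 = 97.44 g/mol.
M(SO2) = 32.06 + 2(16.00) = 64.06 g/mol.
n(ZnS) = 17.179 g / 97.44 g/mol = 0.17630 mol.
From the equation the ZnS:SO2 mole ratio is 2:2, so n(SO2) = 0.17630 × 2/2 = 0.17630 mol.
Mass of SO2 = 0.17630 mol × 64.06 g/mol = 11.294 g.
Actual mass collected = 11.294 g × 0.685 = 7.7362 g.

7.736 g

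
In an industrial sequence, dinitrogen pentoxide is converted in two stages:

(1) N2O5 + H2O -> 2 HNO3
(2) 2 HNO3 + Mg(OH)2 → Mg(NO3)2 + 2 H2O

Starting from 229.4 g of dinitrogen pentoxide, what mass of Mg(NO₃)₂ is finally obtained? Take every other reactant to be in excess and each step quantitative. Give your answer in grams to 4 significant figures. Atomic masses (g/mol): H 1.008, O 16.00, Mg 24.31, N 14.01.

M(N2O5) = 2(14.01) + 5(16.00) = 108.02 g/mol.
M(Mg(NO3)2) = 24.31 + 2(14.01) + 6(16.00) = 148.33 g/mol.
n(N2O5) = 229.40 / 108.02 = 2.1237 mol.
Step 1 gives a 1:2 ratio of N2O5 to HNO3, so n(HNO3) = 4.2474 mol.
In step 2 the HNO3:Mg(NO3)2 ratio is 2:1, so n(Mg(NO3)2) = 2.1237 mol.
Mass of Mg(NO3)2 = 2.1237 × 148.33 = 315.01 g.

315.0 g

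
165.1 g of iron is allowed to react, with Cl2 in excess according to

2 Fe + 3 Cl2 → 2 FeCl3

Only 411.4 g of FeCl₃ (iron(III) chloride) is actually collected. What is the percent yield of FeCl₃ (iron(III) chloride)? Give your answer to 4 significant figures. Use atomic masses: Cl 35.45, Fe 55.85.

M(Fe) = 55.85 g/mol.
M(FeCl3) = 55.85 + 3(35.45) = 162.20 g/mol.
n(Fe) = 165.10 g / 55.85 g/mol = 2.9561 mol.
From the equation the Fe:FeCl3 mole ratio is 2:2, so n(FeCl3) = 2.9561 × 2/2 = 2.9561 mol.
Mass of FeCl3 = 2.9561 mol × 162.20 g/mol = 479.48 g.
This is the theoretical yield. Percent yield = 411.4 g / 479.48 g × 100% = 85.800%.

85.80 %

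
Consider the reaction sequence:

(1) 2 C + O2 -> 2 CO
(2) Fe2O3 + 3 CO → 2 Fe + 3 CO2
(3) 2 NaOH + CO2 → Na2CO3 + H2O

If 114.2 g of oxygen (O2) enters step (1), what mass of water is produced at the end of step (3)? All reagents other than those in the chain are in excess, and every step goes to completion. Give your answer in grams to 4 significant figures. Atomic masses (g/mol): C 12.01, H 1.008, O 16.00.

M(O2) = 2(16.00) = 32.00 g/mol.
M(H2O) = 2(1.008) + 16.00 = 18.016 g/mol.
n(O2) = 114.2 / 32.00 = 3.5688 mol.
Reaction (1): O2→CO ratio 1:2 ⇒ n(CO) = 7.1375 mol.
Reaction (2): CO→CO2 ratio 3:3 ⇒ n(CO2) = 7.1375 mol.
Reaction (3): CO2→H2O ratio 1:1 ⇒ n(H2O) = 7.1375 mol.
Mass of H2O = 7.1375 × 18.016 = 128.59 g.

128.6 g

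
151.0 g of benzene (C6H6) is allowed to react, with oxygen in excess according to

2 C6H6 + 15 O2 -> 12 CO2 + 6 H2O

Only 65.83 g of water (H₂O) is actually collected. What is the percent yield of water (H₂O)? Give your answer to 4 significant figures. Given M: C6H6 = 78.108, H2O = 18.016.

63.00 %

n(C6H6) = 151.00 g / 78.108 g/mol = 1.9332 mol.
From the equation the C6H6:H2O mole ratio is 2:6, so n(H2O) = 1.9332 × 6/2 = 5.7997 mol.
Mass of H2O = 5.7997 mol × 18.016 g/mol = 104.49 g.
This is the theoretical yield. Percent yield = 65.83 g / 104.49 g × 100% = 63.003%.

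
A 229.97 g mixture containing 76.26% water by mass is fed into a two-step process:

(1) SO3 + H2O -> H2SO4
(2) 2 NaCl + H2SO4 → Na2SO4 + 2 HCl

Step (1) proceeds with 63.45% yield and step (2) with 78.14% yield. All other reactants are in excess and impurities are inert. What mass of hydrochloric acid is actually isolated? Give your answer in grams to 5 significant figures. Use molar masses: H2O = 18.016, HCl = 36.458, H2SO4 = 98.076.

351.91 g

Pure H2O = 229.97 × 0.7626 = 175.375 g.
n(H2O) = 175.375 / 18.016 = 9.73441 mol.
Step 1 (H2O:H2SO4 = 1:1): theoretical n(H2SO4) = 9.73441 mol; at 63.45% yield, n(H2SO4) = 6.17648 mol.
Step 2 (H2SO4:HCl = 1:2): theoretical n(HCl) = 12.3530 mol, so theoretical mass = 12.3530 × 36.458 = 450.364 g.
At 78.14% yield, actual mass of HCl = 450.364 × 0.7814 = 351.915 g.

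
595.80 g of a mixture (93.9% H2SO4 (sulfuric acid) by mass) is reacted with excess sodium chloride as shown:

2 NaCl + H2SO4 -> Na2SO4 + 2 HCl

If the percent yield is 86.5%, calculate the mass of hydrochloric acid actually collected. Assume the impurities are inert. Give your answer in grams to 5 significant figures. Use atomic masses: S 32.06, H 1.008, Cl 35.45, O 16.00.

Pure H2SO4 available = 595.80 g × 0.939 = 559.456 g.
M(H2SO4) = 2(1.008) + 32.06 + 4(16.00) = 98.076 g/mol.
M(HCl) = 1.008 + 35.45 = 36.458 g/mol.
n(H2SO4) = 559.456 g / 98.076 g/mol = 5.70431 mol.
From the equation the H2SO4:HCl mole ratio is 1:2, so n(HCl) = 5.70431 × 2/1 = 11.4086 mol.
Mass of HCl = 11.4086 mol × 36.458 g/mol = 415.936 g.
Actual mass collected = 415.936 g × 0.865 = 359.784 g.

359.78 g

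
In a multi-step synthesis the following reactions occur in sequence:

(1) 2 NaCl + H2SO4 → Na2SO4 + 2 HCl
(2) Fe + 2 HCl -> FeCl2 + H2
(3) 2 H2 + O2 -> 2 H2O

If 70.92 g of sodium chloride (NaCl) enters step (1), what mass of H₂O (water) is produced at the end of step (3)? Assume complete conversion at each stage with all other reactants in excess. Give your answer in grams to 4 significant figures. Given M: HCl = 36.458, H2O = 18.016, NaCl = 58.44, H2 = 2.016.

10.93 g

n(NaCl) = 70.92 / 58.44 = 1.2136 mol.
Reaction (1): NaCl→HCl ratio 2:2 ⇒ n(HCl) = 1.2136 mol.
Reaction (2): HCl→H2 ratio 2:1 ⇒ n(H2) = 0.60678 mol.
Reaction (3): H2→H2O ratio 2:2 ⇒ n(H2O) = 0.60678 mol.
Mass of H2O = 0.60678 × 18.016 = 10.932 g.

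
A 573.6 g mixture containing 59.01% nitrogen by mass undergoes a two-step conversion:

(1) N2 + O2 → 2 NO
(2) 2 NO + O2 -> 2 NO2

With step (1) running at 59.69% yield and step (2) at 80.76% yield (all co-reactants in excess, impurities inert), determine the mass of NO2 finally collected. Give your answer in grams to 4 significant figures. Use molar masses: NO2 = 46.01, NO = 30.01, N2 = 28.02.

Pure N2 = 573.6 × 0.5901 = 338.48 g.
n(N2) = 338.48 / 28.02 = 12.080 mol.
Step 1 (N2:NO = 1:2): theoretical n(NO) = 24.160 mol; at 59.69% yield, n(NO) = 14.421 mol.
Step 2 (NO:NO2 = 2:2): theoretical n(NO2) = 14.421 mol, so theoretical mass = 14.421 × 46.01 = 663.51 g.
At 80.76% yield, actual mass of NO2 = 663.51 × 0.8076 = 535.85 g.

535.9 g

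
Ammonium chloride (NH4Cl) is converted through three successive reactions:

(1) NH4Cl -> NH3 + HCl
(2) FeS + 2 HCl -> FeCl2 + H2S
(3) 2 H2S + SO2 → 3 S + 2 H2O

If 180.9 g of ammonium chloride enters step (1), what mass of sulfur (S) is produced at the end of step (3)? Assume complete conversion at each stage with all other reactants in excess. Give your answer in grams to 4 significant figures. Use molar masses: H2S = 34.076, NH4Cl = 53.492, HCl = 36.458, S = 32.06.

81.32 g

n(NH4Cl) = 180.9 / 53.492 = 3.3818 mol.
Reaction (1): NH4Cl→HCl ratio 1:1 ⇒ n(HCl) = 3.3818 mol.
Reaction (2): HCl→H2S ratio 2:1 ⇒ n(H2S) = 1.6909 mol.
Reaction (3): H2S→S ratio 2:3 ⇒ n(S) = 2.5364 mol.
Mass of S = 2.5364 × 32.06 = 81.316 g.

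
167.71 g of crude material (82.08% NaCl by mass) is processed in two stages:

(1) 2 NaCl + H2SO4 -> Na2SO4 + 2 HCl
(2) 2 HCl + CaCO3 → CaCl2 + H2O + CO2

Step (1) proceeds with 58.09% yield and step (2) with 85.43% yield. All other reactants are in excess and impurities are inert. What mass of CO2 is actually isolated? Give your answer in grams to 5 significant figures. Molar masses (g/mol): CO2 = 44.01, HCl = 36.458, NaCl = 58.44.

25.723 g

Pure NaCl = 167.71 × 0.8208 = 137.656 g.
n(NaCl) = 137.656 / 58.44 = 2.35552 mol.
Step 1 (NaCl:HCl = 2:2): theoretical n(HCl) = 2.35552 mol; at 58.09% yield, n(HCl) = 1.36832 mol.
Step 2 (HCl:CO2 = 2:1): theoretical n(CO2) = 0.684160 mol, so theoretical mass = 0.684160 × 44.01 = 30.1099 g.
At 85.43% yield, actual mass of CO2 = 30.1099 × 0.8543 = 25.7229 g.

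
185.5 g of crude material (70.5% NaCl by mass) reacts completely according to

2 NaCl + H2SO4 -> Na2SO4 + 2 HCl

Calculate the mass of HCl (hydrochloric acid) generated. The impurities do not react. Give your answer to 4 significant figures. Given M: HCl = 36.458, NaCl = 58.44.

Mass of pure NaCl = 185.5 g × 0.705 = 130.78 g.
n(NaCl) = 130.78 g / 58.44 g/mol = 2.2378 mol.
From the equation the NaCl:HCl mole ratio is 2:2, so n(HCl) = 2.2378 × 2/2 = 2.2378 mol.
Mass of HCl = 2.2378 mol × 36.458 g/mol = 81.586 g.

81.59 g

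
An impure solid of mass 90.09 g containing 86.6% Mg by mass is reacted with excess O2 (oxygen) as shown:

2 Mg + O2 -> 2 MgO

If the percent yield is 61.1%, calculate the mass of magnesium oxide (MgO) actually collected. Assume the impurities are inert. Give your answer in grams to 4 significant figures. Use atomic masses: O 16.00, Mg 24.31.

79.04 g

Pure Mg available = 90.09 g × 0.866 = 78.018 g.
M(Mg) = 24.31 g/mol.
M(MgO) = 24.31 + 16.00 = 40.31 g/mol.
n(Mg) = 78.018 g / 24.31 g/mol = 3.2093 mol.
From the equation the Mg:MgO mole ratio is 2:2, so n(MgO) = 3.2093 × 2/2 = 3.2093 mol.
Mass of MgO = 3.2093 mol × 40.31 g/mol = 129.37 g.
Actual mass collected = 129.37 g × 0.611 = 79.043 g.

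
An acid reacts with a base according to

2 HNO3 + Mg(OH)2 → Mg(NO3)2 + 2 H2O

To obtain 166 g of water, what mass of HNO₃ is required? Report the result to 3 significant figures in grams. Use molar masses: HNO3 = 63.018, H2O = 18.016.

n(H2O) = 166.0 g / 18.016 g/mol = 9.214 mol.
From the equation the H2O:HNO3 mole ratio is 2:2, so n(HNO3) = 9.214 × 2/2 = 9.214 mol.
Mass of HNO3 = 9.214 mol × 63.018 g/mol = 580.6 g.

581 g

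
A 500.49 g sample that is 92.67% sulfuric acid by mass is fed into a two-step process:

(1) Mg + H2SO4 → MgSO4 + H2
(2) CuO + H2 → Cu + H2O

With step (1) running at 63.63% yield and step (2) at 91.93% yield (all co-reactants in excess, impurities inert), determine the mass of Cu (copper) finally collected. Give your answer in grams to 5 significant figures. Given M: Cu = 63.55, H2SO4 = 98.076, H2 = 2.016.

Pure H2SO4 = 500.49 × 0.9267 = 463.804 g.
n(H2SO4) = 463.804 / 98.076 = 4.72903 mol.
Step 1 (H2SO4:H2 = 1:1): theoretical n(H2) = 4.72903 mol; at 63.63% yield, n(H2) = 3.00908 mol.
Step 2 (H2:Cu = 1:1): theoretical n(Cu) = 3.00908 mol, so theoretical mass = 3.00908 × 63.55 = 191.227 g.
At 91.93% yield, actual mass of Cu = 191.227 × 0.9193 = 175.795 g.

175.80 g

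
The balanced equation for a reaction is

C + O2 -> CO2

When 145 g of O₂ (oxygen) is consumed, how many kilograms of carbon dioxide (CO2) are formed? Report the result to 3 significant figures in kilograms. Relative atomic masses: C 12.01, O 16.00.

0.199 kg

M(O2) = 2(16.00) = 32.00 g/mol.
M(CO2) = 12.01 + 2(16.00) = 44.01 g/mol.
n(O2) = 145.0 g / 32.00 g/mol = 4.531 mol.
From the equation the O2:CO2 mole ratio is 1:1, so n(CO2) = 4.531 × 1/1 = 4.531 mol.
Mass of CO2 = 4.531 mol × 44.01 g/mol = 199.4 g.
Converting to kg: 199.4 g = 0.199 kg.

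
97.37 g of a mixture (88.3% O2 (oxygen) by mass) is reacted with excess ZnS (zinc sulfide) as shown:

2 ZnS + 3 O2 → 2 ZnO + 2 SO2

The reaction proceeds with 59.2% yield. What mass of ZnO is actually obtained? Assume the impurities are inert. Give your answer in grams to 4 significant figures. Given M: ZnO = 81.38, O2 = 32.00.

Pure O2 available = 97.37 g × 0.883 = 85.978 g.
n(O2) = 85.978 g / 32.00 g/mol = 2.6868 mol.
From the equation the O2:ZnO mole ratio is 3:2, so n(ZnO) = 2.6868 × 2/3 = 1.7912 mol.
Mass of ZnO = 1.7912 mol × 81.38 g/mol = 145.77 g.
Actual mass collected = 145.77 g × 0.592 = 86.295 g.

86.29 g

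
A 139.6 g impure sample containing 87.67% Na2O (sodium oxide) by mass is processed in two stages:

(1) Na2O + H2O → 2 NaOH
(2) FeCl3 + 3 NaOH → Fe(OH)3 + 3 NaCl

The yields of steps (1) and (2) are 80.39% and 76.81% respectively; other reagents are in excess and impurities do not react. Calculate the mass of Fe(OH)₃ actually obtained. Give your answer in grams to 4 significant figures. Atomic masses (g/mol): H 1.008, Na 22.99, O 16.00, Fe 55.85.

Pure Na2O = 139.6 × 0.8767 = 122.39 g.
M(Na2O) = 2(22.99) + 16.00 = 61.98 g/mol.
M(Fe(OH)3) = 55.85 + 3(16.00) + 3(1.008) = 106.874 g/mol.
n(Na2O) = 122.39 / 61.98 = 1.9746 mol.
Step 1 (Na2O:NaOH = 1:2): theoretical n(NaOH) = 3.9493 mol; at 80.39% yield, n(NaOH) = 3.1748 mol.
Step 2 (NaOH:Fe(OH)3 = 3:1): theoretical n(Fe(OH)3) = 1.0583 mol, so theoretical mass = 1.0583 × 106.874 = 113.10 g.
At 76.81% yield, actual mass of Fe(OH)3 = 113.10 × 0.7681 = 86.873 g.

86.87 g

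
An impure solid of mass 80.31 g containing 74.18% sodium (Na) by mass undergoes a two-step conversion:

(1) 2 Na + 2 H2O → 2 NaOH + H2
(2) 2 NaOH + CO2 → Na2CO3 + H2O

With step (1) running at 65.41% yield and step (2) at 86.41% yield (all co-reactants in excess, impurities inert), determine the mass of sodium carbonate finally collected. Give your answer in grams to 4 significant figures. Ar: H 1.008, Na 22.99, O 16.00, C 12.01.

77.62 g

Pure Na = 80.31 × 0.7418 = 59.574 g.
M(Na) = 22.99 g/mol.
M(Na2CO3) = 2(22.99) + 12.01 + 3(16.00) = 105.99 g/mol.
n(Na) = 59.574 / 22.99 = 2.5913 mol.
Step 1 (Na:NaOH = 2:2): theoretical n(NaOH) = 2.5913 mol; at 65.41% yield, n(NaOH) = 1.6950 mol.
Step 2 (NaOH:Na2CO3 = 2:1): theoretical n(Na2CO3) = 0.84748 mol, so theoretical mass = 0.84748 × 105.99 = 89.825 g.
At 86.41% yield, actual mass of Na2CO3 = 89.825 × 0.8641 = 77.618 g.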